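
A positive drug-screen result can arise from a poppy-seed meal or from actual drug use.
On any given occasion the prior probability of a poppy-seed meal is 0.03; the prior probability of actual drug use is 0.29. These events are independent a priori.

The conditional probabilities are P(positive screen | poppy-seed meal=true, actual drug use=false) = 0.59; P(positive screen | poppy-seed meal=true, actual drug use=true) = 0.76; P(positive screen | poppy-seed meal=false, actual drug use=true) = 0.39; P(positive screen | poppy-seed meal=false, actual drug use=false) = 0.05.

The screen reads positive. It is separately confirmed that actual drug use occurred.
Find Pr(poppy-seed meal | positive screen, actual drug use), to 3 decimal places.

P(positive screen | actual drug use) = 0.39*0.97 + 0.76*0.03 = 0.378300 + 0.022800 = 0.401100
Of this, 0.022800 comes from 0.76*0.03 (the poppy-seed meal=true cases).
P(poppy-seed meal | positive screen, actual drug use) = 0.022800 / 0.401100 ≈ 0.057

Pr(poppy-seed meal | positive screen, actual drug use) ≈ 0.057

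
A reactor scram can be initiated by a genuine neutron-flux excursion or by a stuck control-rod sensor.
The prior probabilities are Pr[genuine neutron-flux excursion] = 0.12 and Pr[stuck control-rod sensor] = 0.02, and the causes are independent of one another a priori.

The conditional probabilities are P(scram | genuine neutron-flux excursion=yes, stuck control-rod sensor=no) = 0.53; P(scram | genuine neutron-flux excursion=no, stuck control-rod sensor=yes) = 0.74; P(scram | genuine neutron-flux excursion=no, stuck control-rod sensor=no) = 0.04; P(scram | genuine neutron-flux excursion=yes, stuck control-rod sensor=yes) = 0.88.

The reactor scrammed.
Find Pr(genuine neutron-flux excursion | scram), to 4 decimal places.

P(scram) = 0.04×0.88×0.98 + 0.74×0.88×0.02 + 0.53×0.12×0.98 + 0.88×0.12×0.02 = 0.034496 + 0.013024 + 0.062328 + 0.002112 = 0.111960
Of this, 0.064440 comes from 0.062328 + 0.002112 (the genuine neutron-flux excursion=true cases).
P(genuine neutron-flux excursion | scram) = 0.064440 / 0.111960 ≈ 0.5756

Pr(genuine neutron-flux excursion | scram) ≈ 0.5756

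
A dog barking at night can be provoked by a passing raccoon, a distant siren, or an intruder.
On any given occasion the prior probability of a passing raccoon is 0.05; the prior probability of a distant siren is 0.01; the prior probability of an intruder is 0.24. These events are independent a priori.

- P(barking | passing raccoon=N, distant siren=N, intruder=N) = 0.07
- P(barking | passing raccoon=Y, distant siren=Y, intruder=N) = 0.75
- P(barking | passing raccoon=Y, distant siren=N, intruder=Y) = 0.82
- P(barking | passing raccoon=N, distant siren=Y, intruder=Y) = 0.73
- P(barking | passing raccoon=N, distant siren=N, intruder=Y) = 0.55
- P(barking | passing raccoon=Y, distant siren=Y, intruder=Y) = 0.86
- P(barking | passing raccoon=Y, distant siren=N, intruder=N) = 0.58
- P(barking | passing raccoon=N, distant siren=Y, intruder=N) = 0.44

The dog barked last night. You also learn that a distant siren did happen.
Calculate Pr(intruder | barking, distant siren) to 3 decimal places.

Sum P(barking|·) weighted by the priors over the 4 (passing raccoon, intruder) configurations:
  P(barking | distant siren) = 0.44·0.95·0.76 + 0.73·0.95·0.24 + 0.75·0.05·0.76 + 0.86·0.05·0.24
        = 0.317680 + 0.166440 + 0.028500 + 0.010320 = 0.522940
Configurations with intruder contribute 0.176760, so
  P(intruder | barking, distant siren) = 0.176760 / 0.522940 ≈ 0.338

Pr(intruder | barking, distant siren) ≈ 0.338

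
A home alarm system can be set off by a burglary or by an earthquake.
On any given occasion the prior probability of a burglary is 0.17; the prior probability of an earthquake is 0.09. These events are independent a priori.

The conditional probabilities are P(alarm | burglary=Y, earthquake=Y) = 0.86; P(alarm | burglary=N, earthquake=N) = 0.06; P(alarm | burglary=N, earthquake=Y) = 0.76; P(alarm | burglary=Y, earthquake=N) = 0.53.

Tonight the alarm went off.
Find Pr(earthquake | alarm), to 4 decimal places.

Pr(earthquake | alarm) ≈ 0.3545

By total probability over the 4 (burglary, earthquake) configurations:
  P(alarm) = 0.06·0.83·0.91 + 0.76·0.83·0.09 + 0.53·0.17·0.91 + 0.86·0.17·0.09
        = 0.045318 + 0.056772 + 0.081991 + 0.013158 = 0.197239
Keeping only the earthquake-present terms gives 0.069930, so
  P(earthquake | alarm) = 0.069930 / 0.197239 ≈ 0.3545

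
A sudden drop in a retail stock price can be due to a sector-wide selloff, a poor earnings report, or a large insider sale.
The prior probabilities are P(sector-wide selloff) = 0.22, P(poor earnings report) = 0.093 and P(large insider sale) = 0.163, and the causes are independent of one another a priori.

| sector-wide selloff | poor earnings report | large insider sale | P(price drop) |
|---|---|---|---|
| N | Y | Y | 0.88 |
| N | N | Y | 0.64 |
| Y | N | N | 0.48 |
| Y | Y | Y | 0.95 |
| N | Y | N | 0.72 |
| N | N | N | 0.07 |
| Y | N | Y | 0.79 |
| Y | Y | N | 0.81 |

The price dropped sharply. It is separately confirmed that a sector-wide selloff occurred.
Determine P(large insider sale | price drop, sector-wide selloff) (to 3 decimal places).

P(large insider sale | price drop, sector-wide selloff) ≈ 0.235

Sum P(price drop|·) weighted by the priors over the 4 (poor earnings report, large insider sale) configurations:
  P(price drop | sector-wide selloff) = 0.48×0.907×0.837 + 0.79×0.907×0.163 + 0.81×0.093×0.837 + 0.95×0.093×0.163
        = 0.364396 + 0.116794 + 0.063051 + 0.014401 = 0.558642
Configurations with large insider sale contribute 0.131195, so
  P(large insider sale | price drop, sector-wide selloff) = 0.131195 / 0.558642 ≈ 0.235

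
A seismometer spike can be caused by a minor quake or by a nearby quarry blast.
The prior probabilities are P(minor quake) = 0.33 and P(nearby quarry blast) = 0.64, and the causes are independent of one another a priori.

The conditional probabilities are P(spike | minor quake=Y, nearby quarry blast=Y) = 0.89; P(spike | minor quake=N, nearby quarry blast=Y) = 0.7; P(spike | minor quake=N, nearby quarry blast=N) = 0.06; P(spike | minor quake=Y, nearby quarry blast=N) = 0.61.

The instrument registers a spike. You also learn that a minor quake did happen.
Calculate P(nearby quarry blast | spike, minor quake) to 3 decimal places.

For the numerator, keep only nearby quarry blast=true terms: 0.89×0.64 = 0.569600
The normalizing constant is 0.61×0.36 + 0.89×0.64 = 0.789200
Posterior = 0.569600 / 0.789200 ≈ 0.722

P(nearby quarry blast | spike, minor quake) ≈ 0.722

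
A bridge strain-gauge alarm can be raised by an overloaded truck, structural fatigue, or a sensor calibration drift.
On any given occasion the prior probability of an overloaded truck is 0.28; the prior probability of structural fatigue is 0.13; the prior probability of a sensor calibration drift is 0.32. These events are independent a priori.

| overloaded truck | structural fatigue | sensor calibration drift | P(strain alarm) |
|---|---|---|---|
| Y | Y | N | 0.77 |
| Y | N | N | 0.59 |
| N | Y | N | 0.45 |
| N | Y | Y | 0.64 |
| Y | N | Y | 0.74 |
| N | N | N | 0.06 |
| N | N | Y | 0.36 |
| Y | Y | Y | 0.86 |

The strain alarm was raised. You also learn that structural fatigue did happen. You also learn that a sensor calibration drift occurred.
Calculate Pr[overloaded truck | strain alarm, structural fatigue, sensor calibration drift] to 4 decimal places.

Pr[overloaded truck | strain alarm, structural fatigue, sensor calibration drift] ≈ 0.3432

Weight on overloaded truck=true, given the evidence: 0.86·0.28 = 0.240800
Denominator P(strain alarm | structural fatigue, sensor calibration drift): 0.64·0.72 + 0.86·0.28 = 0.701600
Posterior = 0.240800 / 0.701600 ≈ 0.3432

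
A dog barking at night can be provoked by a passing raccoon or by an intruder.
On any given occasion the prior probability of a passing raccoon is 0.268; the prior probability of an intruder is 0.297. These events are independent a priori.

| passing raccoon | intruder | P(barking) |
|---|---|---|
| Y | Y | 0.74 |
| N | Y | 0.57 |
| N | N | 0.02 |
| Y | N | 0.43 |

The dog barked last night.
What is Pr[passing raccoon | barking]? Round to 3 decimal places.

P(barking) = 0.02·0.732·0.703 + 0.57·0.732·0.297 + 0.43·0.268·0.703 + 0.74·0.268·0.297 = 0.010292 + 0.123920 + 0.081014 + 0.058901 = 0.274127
The passing raccoon-present share is 0.081014 + 0.058901 = 0.139915.
P(passing raccoon | barking) = 0.139915 / 0.274127 ≈ 0.510

Pr[passing raccoon | barking] ≈ 0.510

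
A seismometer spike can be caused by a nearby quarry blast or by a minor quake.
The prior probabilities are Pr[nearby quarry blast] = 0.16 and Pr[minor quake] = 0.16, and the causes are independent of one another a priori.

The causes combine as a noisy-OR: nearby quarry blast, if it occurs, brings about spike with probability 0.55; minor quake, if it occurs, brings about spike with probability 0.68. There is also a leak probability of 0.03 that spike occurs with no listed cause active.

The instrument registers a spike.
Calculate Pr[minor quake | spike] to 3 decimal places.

Pr[minor quake | spike] ≈ 0.542

Under noisy-OR, P(spike | causes) = 1 − (1−0.03)·∏(1−qᵢ) over the active causes.
P(spike) = 0.03*0.84*0.84 + 0.6896*0.84*0.16 + 0.5635*0.16*0.84 + 0.86032*0.16*0.16 = 0.021168 + 0.092682 + 0.075734 + 0.022024 = 0.211608
Of this, 0.114706 comes from 0.092682 + 0.022024 (the minor quake=true cases).
P(minor quake | spike) = 0.114706 / 0.211608 ≈ 0.542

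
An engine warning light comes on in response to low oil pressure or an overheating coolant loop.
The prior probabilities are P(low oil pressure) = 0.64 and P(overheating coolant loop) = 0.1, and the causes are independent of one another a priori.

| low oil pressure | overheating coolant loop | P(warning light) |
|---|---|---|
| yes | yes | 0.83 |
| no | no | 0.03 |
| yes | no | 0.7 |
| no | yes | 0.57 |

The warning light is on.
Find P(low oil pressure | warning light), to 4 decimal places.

P(low oil pressure | warning light) ≈ 0.9378

P(warning light) = 0.03×0.36×0.9 + 0.57×0.36×0.1 + 0.7×0.64×0.9 + 0.83×0.64×0.1 = 0.009720 + 0.020520 + 0.403200 + 0.053120 = 0.486560
The low oil pressure-present share is 0.403200 + 0.053120 = 0.456320.
P(low oil pressure | warning light) = 0.456320 / 0.486560 ≈ 0.9378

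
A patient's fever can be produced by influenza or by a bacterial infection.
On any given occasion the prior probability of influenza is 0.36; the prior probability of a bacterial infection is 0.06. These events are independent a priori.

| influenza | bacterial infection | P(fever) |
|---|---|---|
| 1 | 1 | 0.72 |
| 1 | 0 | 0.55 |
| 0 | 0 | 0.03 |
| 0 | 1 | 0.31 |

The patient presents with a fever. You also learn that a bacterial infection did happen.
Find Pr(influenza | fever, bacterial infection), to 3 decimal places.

P(fever | bacterial infection) = 0.31×0.64 + 0.72×0.36 = 0.198400 + 0.259200 = 0.457600
Restricting to configurations with influenza present: 0.72×0.36 = 0.259200.
P(influenza | fever, bacterial infection) = 0.259200 / 0.457600 ≈ 0.566

Pr(influenza | fever, bacterial infection) ≈ 0.566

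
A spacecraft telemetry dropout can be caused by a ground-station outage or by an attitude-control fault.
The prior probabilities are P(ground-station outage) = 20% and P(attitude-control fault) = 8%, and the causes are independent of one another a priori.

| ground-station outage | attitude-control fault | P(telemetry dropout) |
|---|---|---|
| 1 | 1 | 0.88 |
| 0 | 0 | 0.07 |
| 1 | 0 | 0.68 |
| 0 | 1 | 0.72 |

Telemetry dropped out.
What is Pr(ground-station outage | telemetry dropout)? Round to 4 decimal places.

Pr(ground-station outage | telemetry dropout) ≈ 0.5878

P(telemetry dropout) = 0.07*0.8*0.92 + 0.72*0.8*0.08 + 0.68*0.2*0.92 + 0.88*0.2*0.08 = 0.051520 + 0.046080 + 0.125120 + 0.014080 = 0.236800
Restricting to configurations with ground-station outage present: 0.125120 + 0.014080 = 0.139200.
P(ground-station outage | telemetry dropout) = 0.139200 / 0.236800 ≈ 0.5878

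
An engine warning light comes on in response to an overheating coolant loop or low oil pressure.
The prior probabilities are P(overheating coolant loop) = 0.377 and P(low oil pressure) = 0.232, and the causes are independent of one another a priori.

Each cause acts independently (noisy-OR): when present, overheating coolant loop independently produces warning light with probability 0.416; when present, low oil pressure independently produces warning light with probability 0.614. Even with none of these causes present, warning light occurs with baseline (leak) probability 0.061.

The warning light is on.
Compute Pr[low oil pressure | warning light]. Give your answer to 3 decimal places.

Under noisy-OR, P(warning light | causes) = 1 − (1−0.061)·∏(1−qᵢ) over the active causes.
For the numerator, keep only low oil pressure=true terms: 0.092148 + 0.068950 = 0.161098
Denominator P(warning light): 0.061×0.623×0.768 + 0.637546×0.623×0.232 + 0.451624×0.377×0.768 + 0.788327×0.377×0.232 = 0.321045
P(low oil pressure | warning light) = 0.161098/0.321045 ≈ 0.502

Pr[low oil pressure | warning light] ≈ 0.502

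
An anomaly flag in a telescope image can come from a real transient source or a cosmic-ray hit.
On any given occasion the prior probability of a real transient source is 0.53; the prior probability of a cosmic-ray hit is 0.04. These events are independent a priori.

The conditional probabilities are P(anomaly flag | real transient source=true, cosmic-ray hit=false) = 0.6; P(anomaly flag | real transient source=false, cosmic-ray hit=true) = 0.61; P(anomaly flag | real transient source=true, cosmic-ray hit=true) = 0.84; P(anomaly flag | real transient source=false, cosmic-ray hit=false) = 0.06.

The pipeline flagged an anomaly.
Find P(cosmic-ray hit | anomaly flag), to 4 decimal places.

P(anomaly flag) = 0.06×0.47×0.96 + 0.61×0.47×0.04 + 0.6×0.53×0.96 + 0.84×0.53×0.04 = 0.027072 + 0.011468 + 0.305280 + 0.017808 = 0.361628
Restricting to configurations with cosmic-ray hit present: 0.011468 + 0.017808 = 0.029276.
Hence the posterior is 0.029276/0.361628 ≈ 0.0810.

P(cosmic-ray hit | anomaly flag) ≈ 0.0810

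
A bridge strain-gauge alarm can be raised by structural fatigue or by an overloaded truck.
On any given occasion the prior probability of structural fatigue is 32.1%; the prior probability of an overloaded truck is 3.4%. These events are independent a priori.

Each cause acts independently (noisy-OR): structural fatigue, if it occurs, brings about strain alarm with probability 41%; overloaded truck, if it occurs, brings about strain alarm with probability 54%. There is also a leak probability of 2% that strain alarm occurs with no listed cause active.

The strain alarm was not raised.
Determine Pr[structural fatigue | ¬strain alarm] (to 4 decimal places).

Under noisy-OR, P(strain alarm | causes) = 1 − (1−0.02)·∏(1−qᵢ) over the active causes.
For the numerator, keep only structural fatigue=true terms: 0.179292 + 0.002903 = 0.182195
Normalizer over all consistent configurations: 0.98·0.679·0.966 + 0.4508·0.679·0.034 + 0.5782·0.321·0.966 + 0.265972·0.321·0.034 = 0.835398
P(structural fatigue | ¬strain alarm) = 0.182195/0.835398 ≈ 0.2181

Pr[structural fatigue | ¬strain alarm] ≈ 0.2181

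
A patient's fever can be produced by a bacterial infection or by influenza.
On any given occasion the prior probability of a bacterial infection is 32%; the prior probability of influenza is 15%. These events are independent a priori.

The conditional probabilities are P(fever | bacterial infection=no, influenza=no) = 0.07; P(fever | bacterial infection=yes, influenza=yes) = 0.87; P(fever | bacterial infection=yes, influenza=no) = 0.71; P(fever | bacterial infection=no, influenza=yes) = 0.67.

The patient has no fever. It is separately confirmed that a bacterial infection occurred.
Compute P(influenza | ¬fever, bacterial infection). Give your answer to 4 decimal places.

Enumerate both values of influenza and weight by the priors:
  P(¬fever | bacterial infection) = 0.29×0.85 + 0.13×0.15
        = 0.246500 + 0.019500 = 0.266000
Configurations with influenza contribute 0.019500, so
  P(influenza | ¬fever, bacterial infection) = 0.019500 / 0.266000 ≈ 0.0733

P(influenza | ¬fever, bacterial infection) ≈ 0.0733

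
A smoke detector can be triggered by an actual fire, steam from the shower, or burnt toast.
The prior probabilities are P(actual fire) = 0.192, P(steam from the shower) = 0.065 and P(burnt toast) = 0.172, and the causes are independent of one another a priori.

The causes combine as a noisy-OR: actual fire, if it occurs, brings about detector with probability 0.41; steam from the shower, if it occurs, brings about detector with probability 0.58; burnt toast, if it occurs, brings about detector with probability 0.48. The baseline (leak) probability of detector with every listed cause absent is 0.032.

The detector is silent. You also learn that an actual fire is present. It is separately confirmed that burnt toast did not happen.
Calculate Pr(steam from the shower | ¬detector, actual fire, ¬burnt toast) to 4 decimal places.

Under noisy-OR, P(detector | causes) = 1 − (1−0.032)·∏(1−qᵢ) over the active causes.
Numerator (weight on configurations with steam from the shower): 0.23987·0.065 = 0.015592
The normalizing constant is 0.57112·0.935 + 0.23987·0.065 = 0.549589
Posterior = 0.015592 / 0.549589 ≈ 0.0284

Pr(steam from the shower | ¬detector, actual fire, ¬burnt toast) ≈ 0.0284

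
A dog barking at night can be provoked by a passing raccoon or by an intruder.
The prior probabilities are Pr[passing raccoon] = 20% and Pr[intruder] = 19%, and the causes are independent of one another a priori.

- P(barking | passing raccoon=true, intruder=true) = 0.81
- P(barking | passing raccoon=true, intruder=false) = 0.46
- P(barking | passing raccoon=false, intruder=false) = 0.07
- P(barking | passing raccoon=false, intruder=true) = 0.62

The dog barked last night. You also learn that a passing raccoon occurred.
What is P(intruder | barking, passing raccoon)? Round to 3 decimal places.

Enumerate both values of intruder and weight by the priors:
  P(barking | passing raccoon) = 0.46×0.81 + 0.81×0.19
        = 0.372600 + 0.153900 = 0.526500
The terms with intruder present sum to 0.153900, so
  P(intruder | barking, passing raccoon) = 0.153900 / 0.526500 ≈ 0.292

P(intruder | barking, passing raccoon) ≈ 0.292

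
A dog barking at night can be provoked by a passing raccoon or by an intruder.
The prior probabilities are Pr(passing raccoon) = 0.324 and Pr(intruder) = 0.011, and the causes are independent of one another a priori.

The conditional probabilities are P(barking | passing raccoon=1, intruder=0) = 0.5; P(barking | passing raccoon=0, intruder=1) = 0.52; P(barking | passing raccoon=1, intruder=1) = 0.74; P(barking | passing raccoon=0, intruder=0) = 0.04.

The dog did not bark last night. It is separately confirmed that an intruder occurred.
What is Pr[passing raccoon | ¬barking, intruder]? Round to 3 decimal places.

Weight on passing raccoon=true, given the evidence: 0.26*0.324 = 0.084240
Denominator P(¬barking | intruder): 0.48*0.676 + 0.26*0.324 = 0.408720
P(passing raccoon | ¬barking, intruder) = 0.084240/0.408720 ≈ 0.206

Pr[passing raccoon | ¬barking, intruder] ≈ 0.206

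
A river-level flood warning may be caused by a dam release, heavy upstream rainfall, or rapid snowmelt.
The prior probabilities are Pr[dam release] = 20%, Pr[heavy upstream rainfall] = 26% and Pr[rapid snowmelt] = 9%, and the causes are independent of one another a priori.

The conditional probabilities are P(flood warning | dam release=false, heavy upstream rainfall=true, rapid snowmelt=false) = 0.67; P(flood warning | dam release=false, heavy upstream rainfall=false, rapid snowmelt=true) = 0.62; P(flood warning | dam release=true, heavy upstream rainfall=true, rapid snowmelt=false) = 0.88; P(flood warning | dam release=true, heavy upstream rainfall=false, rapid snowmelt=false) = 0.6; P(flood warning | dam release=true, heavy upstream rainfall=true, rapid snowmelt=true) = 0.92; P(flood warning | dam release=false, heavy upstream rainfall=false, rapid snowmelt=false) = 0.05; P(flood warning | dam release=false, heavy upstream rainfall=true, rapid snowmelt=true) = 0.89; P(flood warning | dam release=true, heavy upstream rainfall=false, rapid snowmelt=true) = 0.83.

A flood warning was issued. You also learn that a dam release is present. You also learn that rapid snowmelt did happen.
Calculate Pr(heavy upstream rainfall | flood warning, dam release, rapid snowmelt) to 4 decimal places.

Numerator (weight on configurations with heavy upstream rainfall): 0.92*0.26 = 0.239200
Normalizer over all consistent configurations: 0.83*0.74 + 0.92*0.26 = 0.853400
Posterior = 0.239200 / 0.853400 ≈ 0.2803

Pr(heavy upstream rainfall | flood warning, dam release, rapid snowmelt) ≈ 0.2803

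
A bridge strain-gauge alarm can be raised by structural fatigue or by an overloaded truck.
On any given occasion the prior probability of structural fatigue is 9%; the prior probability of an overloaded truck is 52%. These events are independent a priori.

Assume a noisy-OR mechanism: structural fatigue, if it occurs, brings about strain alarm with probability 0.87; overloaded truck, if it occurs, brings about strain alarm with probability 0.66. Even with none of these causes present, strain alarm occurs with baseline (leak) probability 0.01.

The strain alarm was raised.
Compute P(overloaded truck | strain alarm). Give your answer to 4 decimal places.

P(overloaded truck | strain alarm) ≈ 0.8952

Under noisy-OR, P(strain alarm | causes) = 1 − (1−0.01)·∏(1−qᵢ) over the active causes.
Enumerate the 4 (structural fatigue, overloaded truck) configurations and weight by the priors:
  P(strain alarm) = 0.01·0.91·0.48 + 0.6634·0.91·0.52 + 0.8713·0.09·0.48 + 0.956242·0.09·0.52
        = 0.004368 + 0.313921 + 0.037640 + 0.044752 = 0.400681
Keeping only the overloaded truck-present terms gives 0.358673, so
  P(overloaded truck | strain alarm) = 0.358673 / 0.400681 ≈ 0.8952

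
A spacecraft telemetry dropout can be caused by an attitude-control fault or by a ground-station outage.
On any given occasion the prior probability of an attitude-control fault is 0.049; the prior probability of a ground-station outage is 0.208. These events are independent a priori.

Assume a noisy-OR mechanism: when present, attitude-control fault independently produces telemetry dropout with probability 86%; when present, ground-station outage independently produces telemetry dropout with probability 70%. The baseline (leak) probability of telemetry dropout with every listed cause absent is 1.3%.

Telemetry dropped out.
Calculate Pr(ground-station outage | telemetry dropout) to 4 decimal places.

Pr(ground-station outage | telemetry dropout) ≈ 0.7751

Under noisy-OR, P(telemetry dropout | causes) = 1 − (1−0.013)·∏(1−qᵢ) over the active causes.
P(telemetry dropout) = 0.013×0.951×0.792 + 0.7039×0.951×0.208 + 0.86182×0.049×0.792 + 0.958546×0.049×0.208 = 0.009791 + 0.139237 + 0.033446 + 0.009770 = 0.192244
Restricting to configurations with ground-station outage present: 0.139237 + 0.009770 = 0.149007.
Hence the posterior is 0.149007/0.192244 ≈ 0.7751.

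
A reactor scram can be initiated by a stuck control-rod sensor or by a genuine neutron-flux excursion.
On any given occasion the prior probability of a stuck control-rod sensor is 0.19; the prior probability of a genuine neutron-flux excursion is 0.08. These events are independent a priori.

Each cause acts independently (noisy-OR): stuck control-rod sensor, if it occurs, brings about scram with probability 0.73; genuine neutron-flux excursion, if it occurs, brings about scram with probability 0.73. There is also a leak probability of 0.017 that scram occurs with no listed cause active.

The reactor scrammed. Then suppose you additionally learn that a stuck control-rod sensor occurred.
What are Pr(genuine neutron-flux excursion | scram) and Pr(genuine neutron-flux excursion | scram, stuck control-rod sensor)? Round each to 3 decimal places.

Under noisy-OR, P(scram | causes) = 1 − (1−0.017)·∏(1−qᵢ) over the active causes.
Weight on genuine neutron-flux excursion=true, given the evidence: 0.047601 + 0.014111 = 0.061712
The normalizing constant is 0.017*0.81*0.92 + 0.73459*0.81*0.08 + 0.73459*0.19*0.92 + 0.928339*0.19*0.08 = 0.202786
Posterior = 0.061712 / 0.202786 ≈ 0.304

Now condition on the additional information:
Weight on genuine neutron-flux excursion=true, given the evidence: 0.928339*0.08 = 0.074267
Normalizer over all consistent configurations: 0.73459*0.92 + 0.928339*0.08 = 0.750090
P(genuine neutron-flux excursion | scram, stuck control-rod sensor) = 0.074267/0.750090 ≈ 0.099
This is intercausal reasoning (explaining away): once stuck control-rod sensor accounts for the scram, genuine neutron-flux excursion becomes less likely.

Pr(genuine neutron-flux excursion | scram) ≈ 0.304; Pr(genuine neutron-flux excursion | scram, stuck control-rod sensor) ≈ 0.099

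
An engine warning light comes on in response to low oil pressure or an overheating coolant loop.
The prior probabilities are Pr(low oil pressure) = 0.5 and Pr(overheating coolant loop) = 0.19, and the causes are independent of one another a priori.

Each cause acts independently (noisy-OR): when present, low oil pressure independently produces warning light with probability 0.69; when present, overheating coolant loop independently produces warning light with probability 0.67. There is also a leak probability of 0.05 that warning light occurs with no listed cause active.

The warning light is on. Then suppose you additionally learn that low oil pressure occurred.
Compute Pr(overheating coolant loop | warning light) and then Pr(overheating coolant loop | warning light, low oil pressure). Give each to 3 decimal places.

Under noisy-OR, P(warning light | causes) = 1 − (1−0.05)·∏(1−qᵢ) over the active causes.
P(warning light) = 0.05*0.5*0.81 + 0.6865*0.5*0.19 + 0.7055*0.5*0.81 + 0.902815*0.5*0.19 = 0.020250 + 0.065217 + 0.285728 + 0.085767 = 0.456962
The overheating coolant loop-present share is 0.065217 + 0.085767 = 0.150984.
P(overheating coolant loop | warning light) = 0.150984 / 0.456962 ≈ 0.330

Now condition on the additional information:
By total probability over both values of overheating coolant loop:
  P(warning light | low oil pressure) = 0.7055·0.81 + 0.902815·0.19
        = 0.571455 + 0.171535 = 0.742990
Configurations with overheating coolant loop contribute 0.171535, so
  P(overheating coolant loop | warning light, low oil pressure) = 0.171535 / 0.742990 ≈ 0.231
The drop from 0.330 to 0.231 is the explaining-away (discounting) effect.

Pr(overheating coolant loop | warning light) ≈ 0.330; Pr(overheating coolant loop | warning light, low oil pressure) ≈ 0.231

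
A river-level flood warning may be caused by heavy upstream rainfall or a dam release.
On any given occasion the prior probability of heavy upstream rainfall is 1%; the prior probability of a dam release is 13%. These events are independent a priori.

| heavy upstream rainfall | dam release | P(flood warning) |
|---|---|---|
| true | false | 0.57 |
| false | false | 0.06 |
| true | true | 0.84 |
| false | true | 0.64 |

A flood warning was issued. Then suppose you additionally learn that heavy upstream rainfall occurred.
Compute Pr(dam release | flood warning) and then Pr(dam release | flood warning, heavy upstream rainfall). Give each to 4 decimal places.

P(flood warning) = 0.06·0.99·0.87 + 0.64·0.99·0.13 + 0.57·0.01·0.87 + 0.84·0.01·0.13 = 0.051678 + 0.082368 + 0.004959 + 0.001092 = 0.140097
The dam release-present share is 0.082368 + 0.001092 = 0.083460.
P(dam release | flood warning) = 0.083460 / 0.140097 ≈ 0.5957

With the extra evidence:
Sum P(flood warning|·) weighted by the priors over both values of dam release:
  P(flood warning | heavy upstream rainfall) = 0.57*0.87 + 0.84*0.13
        = 0.495900 + 0.109200 = 0.605100
Configurations with dam release contribute 0.109200, so
  P(dam release | flood warning, heavy upstream rainfall) = 0.109200 / 0.605100 ≈ 0.1805

Pr(dam release | flood warning) ≈ 0.5957; Pr(dam release | flood warning, heavy upstream rainfall) ≈ 0.1805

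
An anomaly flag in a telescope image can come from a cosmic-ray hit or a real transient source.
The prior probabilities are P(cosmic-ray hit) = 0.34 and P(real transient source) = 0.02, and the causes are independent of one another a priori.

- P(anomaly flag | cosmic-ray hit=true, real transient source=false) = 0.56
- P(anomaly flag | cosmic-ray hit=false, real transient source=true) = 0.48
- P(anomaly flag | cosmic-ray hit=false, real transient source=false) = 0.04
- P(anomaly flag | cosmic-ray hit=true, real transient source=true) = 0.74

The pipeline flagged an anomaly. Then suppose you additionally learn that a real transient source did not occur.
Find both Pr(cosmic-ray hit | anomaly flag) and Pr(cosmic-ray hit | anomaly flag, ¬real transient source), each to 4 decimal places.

Pr(cosmic-ray hit | anomaly flag) ≈ 0.8561; Pr(cosmic-ray hit | anomaly flag, ¬real transient source) ≈ 0.8782

Weight on cosmic-ray hit=true, given the evidence: 0.186592 + 0.005032 = 0.191624
Normalizer over all consistent configurations: 0.04·0.66·0.98 + 0.48·0.66·0.02 + 0.56·0.34·0.98 + 0.74·0.34·0.02 = 0.223832
P(cosmic-ray hit | anomaly flag) = 0.191624/0.223832 ≈ 0.8561

With the extra evidence:
By total probability over both values of cosmic-ray hit:
  P(anomaly flag | ¬real transient source) = 0.04·0.66 + 0.56·0.34
        = 0.026400 + 0.190400 = 0.216800
Configurations with cosmic-ray hit contribute 0.190400, so
  P(cosmic-ray hit | anomaly flag, ¬real transient source) = 0.190400 / 0.216800 ≈ 0.8782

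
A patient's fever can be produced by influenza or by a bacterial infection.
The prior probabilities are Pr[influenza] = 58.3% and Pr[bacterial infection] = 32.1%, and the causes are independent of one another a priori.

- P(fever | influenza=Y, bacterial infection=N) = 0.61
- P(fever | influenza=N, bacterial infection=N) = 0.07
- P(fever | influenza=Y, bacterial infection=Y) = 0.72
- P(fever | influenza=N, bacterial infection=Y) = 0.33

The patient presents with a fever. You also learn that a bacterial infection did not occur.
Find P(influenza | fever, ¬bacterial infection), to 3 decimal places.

P(fever | ¬bacterial infection) = 0.07*0.417 + 0.61*0.583 = 0.029190 + 0.355630 = 0.384820
Of this, 0.355630 comes from 0.61*0.583 (the influenza=true cases).
So P(influenza | fever, ¬bacterial infection) = 0.355630/0.384820 ≈ 0.924.

P(influenza | fever, ¬bacterial infection) ≈ 0.924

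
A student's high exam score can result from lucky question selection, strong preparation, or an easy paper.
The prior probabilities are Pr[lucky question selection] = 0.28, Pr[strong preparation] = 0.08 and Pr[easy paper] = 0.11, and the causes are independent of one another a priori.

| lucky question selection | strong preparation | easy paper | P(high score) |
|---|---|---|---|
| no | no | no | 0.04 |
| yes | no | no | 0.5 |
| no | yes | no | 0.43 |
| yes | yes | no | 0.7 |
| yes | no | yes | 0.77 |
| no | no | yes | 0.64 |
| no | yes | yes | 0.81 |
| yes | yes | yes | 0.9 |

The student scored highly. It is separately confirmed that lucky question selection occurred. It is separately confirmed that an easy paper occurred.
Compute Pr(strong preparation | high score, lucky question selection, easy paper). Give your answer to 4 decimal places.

Pr(strong preparation | high score, lucky question selection, easy paper) ≈ 0.0923

Sum P(high score|·) weighted by the priors over both values of strong preparation:
  P(high score | lucky question selection, easy paper) = 0.77×0.92 + 0.9×0.08
        = 0.708400 + 0.072000 = 0.780400
Keeping only the strong preparation-present terms gives 0.072000, so
  P(strong preparation | high score, lucky question selection, easy paper) = 0.072000 / 0.780400 ≈ 0.0923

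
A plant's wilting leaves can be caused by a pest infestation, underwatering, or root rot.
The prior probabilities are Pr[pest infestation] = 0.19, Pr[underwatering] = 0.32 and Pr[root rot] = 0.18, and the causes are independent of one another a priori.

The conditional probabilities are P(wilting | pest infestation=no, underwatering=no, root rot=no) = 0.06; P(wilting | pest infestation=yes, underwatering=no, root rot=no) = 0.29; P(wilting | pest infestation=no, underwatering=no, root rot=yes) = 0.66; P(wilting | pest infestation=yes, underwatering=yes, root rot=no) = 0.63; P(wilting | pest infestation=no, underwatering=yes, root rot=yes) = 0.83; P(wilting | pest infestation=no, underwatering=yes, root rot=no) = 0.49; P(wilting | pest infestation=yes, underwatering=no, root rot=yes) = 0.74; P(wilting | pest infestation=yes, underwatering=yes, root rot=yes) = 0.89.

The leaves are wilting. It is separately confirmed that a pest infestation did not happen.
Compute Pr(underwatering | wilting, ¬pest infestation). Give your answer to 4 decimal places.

Numerator (weight on configurations with underwatering): 0.128576 + 0.047808 = 0.176384
The normalizing constant is 0.06×0.68×0.82 + 0.66×0.68×0.18 + 0.49×0.32×0.82 + 0.83×0.32×0.18 = 0.290624
P(underwatering | wilting, ¬pest infestation) = 0.176384/0.290624 ≈ 0.6069

Pr(underwatering | wilting, ¬pest infestation) ≈ 0.6069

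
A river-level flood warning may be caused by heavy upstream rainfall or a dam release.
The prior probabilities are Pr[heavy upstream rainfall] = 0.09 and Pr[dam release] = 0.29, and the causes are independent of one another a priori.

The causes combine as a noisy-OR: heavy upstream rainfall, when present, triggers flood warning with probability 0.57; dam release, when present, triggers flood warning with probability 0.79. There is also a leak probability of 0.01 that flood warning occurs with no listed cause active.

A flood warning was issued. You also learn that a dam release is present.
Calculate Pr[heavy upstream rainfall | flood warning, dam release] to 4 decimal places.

Pr[heavy upstream rainfall | flood warning, dam release] ≈ 0.1021

Under noisy-OR, P(flood warning | causes) = 1 − (1−0.01)·∏(1−qᵢ) over the active causes.
Weight on heavy upstream rainfall=true, given the evidence: 0.910603*0.09 = 0.081954
The normalizing constant is 0.7921*0.91 + 0.910603*0.09 = 0.802765
Posterior = 0.081954 / 0.802765 ≈ 0.1021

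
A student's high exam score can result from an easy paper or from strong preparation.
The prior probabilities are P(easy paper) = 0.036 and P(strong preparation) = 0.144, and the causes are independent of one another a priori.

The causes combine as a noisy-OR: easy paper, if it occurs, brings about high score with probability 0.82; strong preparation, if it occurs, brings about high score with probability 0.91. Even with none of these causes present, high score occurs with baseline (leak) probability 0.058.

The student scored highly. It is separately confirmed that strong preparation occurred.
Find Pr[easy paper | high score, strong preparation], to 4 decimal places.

Under noisy-OR, P(high score | causes) = 1 − (1−0.058)·∏(1−qᵢ) over the active causes.
By total probability over both values of easy paper:
  P(high score | strong preparation) = 0.91522*0.964 + 0.98474*0.036
        = 0.882272 + 0.035451 = 0.917723
Keeping only the easy paper-present terms gives 0.035451, so
  P(easy paper | high score, strong preparation) = 0.035451 / 0.917723 ≈ 0.0386

Pr[easy paper | high score, strong preparation] ≈ 0.0386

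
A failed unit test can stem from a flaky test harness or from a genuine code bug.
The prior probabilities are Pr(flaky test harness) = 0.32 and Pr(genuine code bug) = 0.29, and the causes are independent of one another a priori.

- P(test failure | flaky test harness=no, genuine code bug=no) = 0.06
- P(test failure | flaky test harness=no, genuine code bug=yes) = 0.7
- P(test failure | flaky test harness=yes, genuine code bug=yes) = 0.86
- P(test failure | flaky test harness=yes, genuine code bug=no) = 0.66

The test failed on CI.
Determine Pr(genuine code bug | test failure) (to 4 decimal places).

P(test failure) = 0.06×0.68×0.71 + 0.7×0.68×0.29 + 0.66×0.32×0.71 + 0.86×0.32×0.29 = 0.028968 + 0.138040 + 0.149952 + 0.079808 = 0.396768
The genuine code bug-present share is 0.138040 + 0.079808 = 0.217848.
So P(genuine code bug | test failure) = 0.217848/0.396768 ≈ 0.5491.

Pr(genuine code bug | test failure) ≈ 0.5491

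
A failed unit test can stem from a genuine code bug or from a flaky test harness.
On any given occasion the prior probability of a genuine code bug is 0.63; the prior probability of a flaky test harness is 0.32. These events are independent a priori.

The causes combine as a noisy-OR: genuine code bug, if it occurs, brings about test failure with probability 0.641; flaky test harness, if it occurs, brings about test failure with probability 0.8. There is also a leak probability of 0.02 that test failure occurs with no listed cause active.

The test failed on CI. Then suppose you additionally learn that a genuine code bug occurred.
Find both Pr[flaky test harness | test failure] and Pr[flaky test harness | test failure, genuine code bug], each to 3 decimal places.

Under noisy-OR, P(test failure | causes) = 1 − (1−0.02)·∏(1−qᵢ) over the active causes.
P(test failure) = 0.02·0.37·0.68 + 0.804·0.37·0.32 + 0.64818·0.63·0.68 + 0.929636·0.63·0.32 = 0.005032 + 0.095194 + 0.277680 + 0.187415 = 0.565321
The flaky test harness-present share is 0.095194 + 0.187415 = 0.282609.
P(flaky test harness | test failure) = 0.282609 / 0.565321 ≈ 0.500

Now condition on the additional information:
For the numerator, keep only flaky test harness=true terms: 0.929636×0.32 = 0.297484
The normalizing constant is 0.64818×0.68 + 0.929636×0.32 = 0.738246
P(flaky test harness | test failure, genuine code bug) = 0.297484/0.738246 ≈ 0.403

Pr[flaky test harness | test failure] ≈ 0.500; Pr[flaky test harness | test failure, genuine code bug] ≈ 0.403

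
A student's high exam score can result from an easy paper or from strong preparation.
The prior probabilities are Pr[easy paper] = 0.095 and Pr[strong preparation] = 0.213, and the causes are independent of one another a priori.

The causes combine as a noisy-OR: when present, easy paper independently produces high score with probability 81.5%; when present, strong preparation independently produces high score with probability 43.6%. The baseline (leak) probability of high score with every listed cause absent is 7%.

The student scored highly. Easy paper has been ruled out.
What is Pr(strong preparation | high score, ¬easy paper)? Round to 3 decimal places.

Under noisy-OR, P(high score | causes) = 1 − (1−0.07)·∏(1−qᵢ) over the active causes.
P(high score | ¬easy paper) = 0.07·0.787 + 0.47548·0.213 = 0.055090 + 0.101277 = 0.156367
Of this, 0.101277 comes from 0.47548·0.213 (the strong preparation=true cases).
P(strong preparation | high score, ¬easy paper) = 0.101277 / 0.156367 ≈ 0.648

Pr(strong preparation | high score, ¬easy paper) ≈ 0.648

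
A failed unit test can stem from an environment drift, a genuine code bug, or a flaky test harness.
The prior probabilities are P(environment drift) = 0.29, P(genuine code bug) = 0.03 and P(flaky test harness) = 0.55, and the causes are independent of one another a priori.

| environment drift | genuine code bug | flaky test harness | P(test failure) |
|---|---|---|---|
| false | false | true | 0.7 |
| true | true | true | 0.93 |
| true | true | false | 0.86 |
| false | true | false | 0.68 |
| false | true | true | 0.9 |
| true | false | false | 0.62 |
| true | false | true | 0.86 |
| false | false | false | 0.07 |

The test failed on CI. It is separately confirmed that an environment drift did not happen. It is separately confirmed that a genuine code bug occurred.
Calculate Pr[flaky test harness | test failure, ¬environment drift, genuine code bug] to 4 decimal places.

Pr[flaky test harness | test failure, ¬environment drift, genuine code bug] ≈ 0.6180

For the numerator, keep only flaky test harness=true terms: 0.9·0.55 = 0.495000
The normalizing constant is 0.68·0.45 + 0.9·0.55 = 0.801000
P(flaky test harness | test failure, ¬environment drift, genuine code bug) = 0.495000/0.801000 ≈ 0.6180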